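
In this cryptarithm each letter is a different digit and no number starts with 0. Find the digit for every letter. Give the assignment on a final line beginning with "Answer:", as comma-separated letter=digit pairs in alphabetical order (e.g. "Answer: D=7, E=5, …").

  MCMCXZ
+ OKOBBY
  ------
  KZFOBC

Step 1. [col 1: Z + Y ≡ C (mod 10)] no forcing yet in column 1 (carry-in 0); Z=8 is free and consistent — try it, so Z=8.
Step 2. [col 1: Z + Y ≡ C (mod 10)] Y=7 is one option consistent with column 1 (Z + Y ≡ C (mod 10), carry-in 0) — take it ⇒ Y=7.
Step 3. [col 1: Z + Y ≡ C (mod 10)] column 1: given Z=8, Y=7, carry-in 0, and digits 7,8 already taken and all letters distinct, Z+Y≡C (mod 10) forces C=5, so C=5.
Step 4. [col 2: X + B ≡ B (mod 10)] column 2: given nothing yet, carry-in 1, and digits 5,7,8 already taken and all letters distinct, X+B≡B (mod 10) forces X=9. So X=9.
Step 5. [col 2: X + B ≡ B (mod 10)] B=6 is one option consistent with column 2 (X + B ≡ B (mod 10), carry-in 1) — take it ⇒ B=6.
Step 6. [col 3: C + B ≡ O (mod 10)] from column 3 (C=5, B=6, carry-in 1, digits 5,6,7,8,9 already taken and all letters distinct): O must equal 2, so O=2.
Step 7. [col 4: M + O ≡ F (mod 10)] column 4 (M + O ≡ F (mod 10), carry-in 1) doesn't pin M yet; pick M=1 and continue, so M=1.
Step 8. [col 4: M + O ≡ F (mod 10)] column 4: given M=1, O=2, carry-in 1, and digits 1,2,5,6,7,8,9 already taken and all letters distinct, M+O≡F (mod 10) forces F=4, so F=4.
Step 9. [col 5: C + K ≡ Z (mod 10)] column 5 reads C+K+carry(0)=Z with C=5, Z=8; with digits 1,2,4,5,6,7,8,9 already taken and all letters distinct, the only value for K is 3. So K=3.

Answer: B=6, C=5, F=4, K=3, M=1, O=2, X=9, Y=7, Z=8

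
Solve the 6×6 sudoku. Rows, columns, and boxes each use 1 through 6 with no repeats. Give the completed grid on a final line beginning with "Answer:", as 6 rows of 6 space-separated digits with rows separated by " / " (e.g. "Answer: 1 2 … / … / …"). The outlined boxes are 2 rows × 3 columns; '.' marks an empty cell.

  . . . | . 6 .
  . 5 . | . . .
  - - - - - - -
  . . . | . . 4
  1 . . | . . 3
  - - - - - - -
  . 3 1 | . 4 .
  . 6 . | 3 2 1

Step 1. [r3c2∈{2}] r3c2's peers cover all but 2, so r3c2=2.
Step 2. [r2c6∈{2}] nothing but 2 survives at r2c6, so r2c6=2.
Step 3. [r4c5∈{5}] only 5 remains possible at r4c5. So r4c5=5.
Step 4. [r2c5∈{1,3}] across col 5, 3 lands solely at r2c5, so r2c5=3.
Step 5. [r2c4∈{1,4}] r2c4 is the only open cell in row 2 admitting 1 ⇒ r2c4=1.
Step 6. [r3c4∈{6}] r3c4 has the single candidate 6, so r3c4=6.
Step 7. [r1c4∈{4,5}] across col 4, 4 lands solely at r1c4, so r1c4=4.
Step 8. [r1c3∈{2,3}] in col 3, 2 fits only at r1c3 ⇒ r1c3=2.
Step 9. [r3c3∈{3,5}] r3c3 is the only open cell in col 3 admitting 3 ⇒ r3c3=3.
Step 10. [r6c3∈{4,5}] r6c3 is the only open cell in col 3 admitting 5, so r6c3=5.
Step 11. [r2c1∈{4,6}] col 1 places 6 nowhere but r2c1, so r2c1=6.
Step 12. [r2c3∈{4}] only 4 remains possible at r2c3, so r2c3=4.
Step 13. [r5c4∈{5}] r5c4 is down to just 5 ⇒ r5c4=5.
Step 14. [r6c1∈{4}] only 4 remains possible at r6c1, so r6c1=4.
Step 15. [r4c3∈{6}] only 6 remains possible at r4c3, so r4c3=6.
Step 16. [r3c1∈{5}] only 5 remains possible at r3c1, so r3c1=5.
Step 17. [r5c6∈{6}] only 6 remains possible at r5c6. So r5c6=6.
Step 18. [r1c2∈{1}] only 1 remains possible at r1c2 ⇒ r1c2=1.
Step 19. [r5c1∈{2}] r5c1 has the single candidate 2 ⇒ r5c1=2.
Step 20. [r4c2∈{4}] r4c2's peers cover all but 4 ⇒ r4c2=4.
Step 21. [r1c6∈{5}] r1c6 has the single candidate 5, so r1c6=5.
Step 22. [r3c5∈{1}] r3c5 is down to just 1, so r3c5=1.
Step 23. [r4c4∈{2}] r4c4 has the single candidate 2. So r4c4=2.
Step 24. [r1c1∈{3}] r1c1 has the single candidate 3 ⇒ r1c1=3.

Answer: 3 1 2 4 6 5 / 6 5 4 1 3 2 / 5 2 3 6 1 4 / 1 4 6 2 5 3 / 2 3 1 5 4 6 / 4 6 5 3 2 1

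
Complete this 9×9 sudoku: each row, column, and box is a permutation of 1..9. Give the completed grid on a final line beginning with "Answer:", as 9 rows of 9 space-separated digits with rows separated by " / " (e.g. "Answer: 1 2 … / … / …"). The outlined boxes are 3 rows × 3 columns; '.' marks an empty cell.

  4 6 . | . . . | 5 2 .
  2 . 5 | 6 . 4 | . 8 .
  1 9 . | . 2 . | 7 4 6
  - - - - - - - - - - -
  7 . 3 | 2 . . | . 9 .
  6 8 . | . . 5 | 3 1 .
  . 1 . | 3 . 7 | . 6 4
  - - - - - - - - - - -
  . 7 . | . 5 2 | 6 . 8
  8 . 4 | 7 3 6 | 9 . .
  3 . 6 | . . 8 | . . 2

Step 1. [r1c6∈{1,3,9}] across col 6, 9 lands solely at r1c6, so r1c6=9.
Step 2. [r7c4∈{1,4,9}] across row 7, 4 lands solely at r7c4, so r7c4=4.
Step 3. [r8c9∈{1,5}] across row 8, 1 lands solely at r8c9. So r8c9=1.
Step 4. [r5c4∈{9}] r5c4 has the single candidate 9, so r5c4=9.
Step 5. [r6c5∈{8}] nothing but 8 survives at r6c5 ⇒ r6c5=8.
Step 6. [r9c2∈{5}] only 5 remains possible at r9c2, so r9c2=5.
Step 7. [r7c1∈{9}] r7c1's peers cover all but 9, so r7c1=9.
Step 8. [r1c3∈{7,8}] in col 3, 7 fits only at r1c3, so r1c3=7.
Step 9. [r1c5∈{1}] r1c5's peers cover all but 1 ⇒ r1c5=1.
Step 10. [r5c3∈{2}] r5c3's peers cover all but 2, so r5c3=2.
Step 11. [r5c5∈{4}] r5c5 is down to just 4 ⇒ r5c5=4.
Step 12. [r1c4∈{8}] r1c4 is down to just 8 ⇒ r1c4=8.
Step 13. [r2c2∈{3}] only 3 remains possible at r2c2, so r2c2=3.
Step 14. [r9c5∈{9}] r9c5 has the single candidate 9, so r9c5=9.
Step 15. [r1c9∈{3}] r1c9 has the single candidate 3, so r1c9=3.
Step 16. [r4c7∈{8}] r4c7's peers cover all but 8. So r4c7=8.
Step 17. [r2c9∈{9}] nothing but 9 survives at r2c9, so r2c9=9.
Step 18. [r6c3∈{9}] nothing but 9 survives at r6c3. So r6c3=9.
Step 19. [r4c9∈{5}] r4c9's peers cover all but 5 ⇒ r4c9=5.
Step 20. [r9c8∈{7}] nothing but 7 survives at r9c8 ⇒ r9c8=7.
Step 21. [r7c8∈{3}] r7c8's peers cover all but 3, so r7c8=3.
Step 22. [r7c3∈{1}] only 1 remains possible at r7c3 ⇒ r7c3=1.
Step 23. [r4c2∈{4}] r4c2 has the single candidate 4 ⇒ r4c2=4.
Step 24. [r4c6∈{1}] r4c6 is down to just 1. So r4c6=1.
Step 25. [r3c4∈{5}] nothing but 5 survives at r3c4 ⇒ r3c4=5.
Step 26. [r9c4∈{1}] r9c4 has the single candidate 1, so r9c4=1.
Step 27. [r3c3∈{8}] r3c3's peers cover all but 8, so r3c3=8.
Step 28. [r6c7∈{2}] only 2 remains possible at r6c7. So r6c7=2.
Step 29. [r2c7∈{1}] nothing but 1 survives at r2c7, so r2c7=1.
Step 30. [r3c6∈{3}] only 3 remains possible at r3c6, so r3c6=3.
Step 31. [r6c1∈{5}] r6c1 is down to just 5, so r6c1=5.
Step 32. [r8c8∈{5}] r8c8's peers cover all but 5. So r8c8=5.
Step 33. [r9c7∈{4}] nothing but 4 survives at r9c7. So r9c7=4.
Step 34. [r4c5∈{6}] r4c5's peers cover all but 6 ⇒ r4c5=6.
Step 35. [r2c5∈{7}] nothing but 7 survives at r2c5. So r2c5=7.
Step 36. [r8c2∈{2}] r8c2 has the single candidate 2 ⇒ r8c2=2.
Step 37. [r5c9∈{7}] nothing but 7 survives at r5c9, so r5c9=7.

Answer: 4 6 7 8 1 9 5 2 3 / 2 3 5 6 7 4 1 8 9 / 1 9 8 5 2 3 7 4 6 / 7 4 3 2 6 1 8 9 5 / 6 8 2 9 4 5 3 1 7 / 5 1 9 3 8 7 2 6 4 / 9 7 1 4 5 2 6 3 8 / 8 2 4 7 3 6 9 5 1 / 3 5 6 1 9 8 4 7 2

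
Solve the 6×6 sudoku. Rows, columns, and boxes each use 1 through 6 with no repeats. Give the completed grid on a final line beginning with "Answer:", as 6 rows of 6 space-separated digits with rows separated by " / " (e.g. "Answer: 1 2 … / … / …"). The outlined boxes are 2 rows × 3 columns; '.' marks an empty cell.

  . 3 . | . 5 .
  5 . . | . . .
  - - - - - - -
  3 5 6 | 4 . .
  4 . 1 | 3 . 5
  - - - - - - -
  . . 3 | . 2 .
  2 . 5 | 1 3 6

Step 1. [r2c5∈{1,4,6}] 4 has one home in col 5: r2c5, so r2c5=4.
Step 2. [r2c3∈{2}] only 2 remains possible at r2c3 ⇒ r2c3=2.
Step 3. [r3c6∈{1,2}] across row 3, 2 lands solely at r3c6 ⇒ r3c6=2.
Step 4. [r2c4∈{6}] r2c4 has the single candidate 6, so r2c4=6.
Step 5. [r5c2∈{1,4,6}] r5c2 is the only open cell in col 2 admitting 6, so r5c2=6.
Step 6. [r1c6∈{1}] only 1 remains possible at r1c6. So r1c6=1.
Step 7. [r4c5∈{6}] r4c5 is down to just 6. So r4c5=6.
Step 8. [r2c6∈{3}] only 3 remains possible at r2c6 ⇒ r2c6=3.
Step 9. [r2c2∈{1}] r2c2 is down to just 1, so r2c2=1.
Step 10. [r3c5∈{1}] nothing but 1 survives at r3c5 ⇒ r3c5=1.
Step 11. [r1c4∈{2}] r1c4's peers cover all but 2 ⇒ r1c4=2.
Step 12. [r6c2∈{4}] r6c2's peers cover all but 4, so r6c2=4.
Step 13. [r5c6∈{4}] only 4 remains possible at r5c6. So r5c6=4.
Step 14. [r5c4∈{5}] r5c4 has the single candidate 5, so r5c4=5.
Step 15. [r1c1∈{6}] r1c1 has the single candidate 6, so r1c1=6.
Step 16. [r1c3∈{4}] r1c3's peers cover all but 4, so r1c3=4.
Step 17. [r4c2∈{2}] only 2 remains possible at r4c2. So r4c2=2.
Step 18. [r5c1∈{1}] r5c1's peers cover all but 1 ⇒ r5c1=1.

Answer: 6 3 4 2 5 1 / 5 1 2 6 4 3 / 3 5 6 4 1 2 / 4 2 1 3 6 5 / 1 6 3 5 2 4 / 2 4 5 1 3 6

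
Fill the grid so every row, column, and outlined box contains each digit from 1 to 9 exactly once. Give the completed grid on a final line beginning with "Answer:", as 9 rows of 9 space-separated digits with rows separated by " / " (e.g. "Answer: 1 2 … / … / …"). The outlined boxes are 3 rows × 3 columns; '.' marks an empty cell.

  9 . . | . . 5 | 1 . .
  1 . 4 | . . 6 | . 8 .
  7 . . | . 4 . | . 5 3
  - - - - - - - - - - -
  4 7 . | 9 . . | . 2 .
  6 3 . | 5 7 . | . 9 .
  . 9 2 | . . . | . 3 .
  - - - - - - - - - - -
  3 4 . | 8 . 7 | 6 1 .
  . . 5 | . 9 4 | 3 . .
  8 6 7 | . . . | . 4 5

Step 1. [r1c9∈{2,4,6,7}] row 1 places 4 nowhere but r1c9, so r1c9=4.
Step 2. [r8c9∈{2,7,8}] in row 8, 8 fits only at r8c9 ⇒ r8c9=8.
Step 3. [r9c7∈{2,9}] r9c7 is the only open cell in row 9 admitting 9 ⇒ r9c7=9.
Step 4. [r3c7∈{2}] nothing but 2 survives at r3c7, so r3c7=2.
Step 5. [r5c9∈{1}] r5c9 has the single candidate 1. So r5c9=1.
Step 6. [r5c3∈{8}] nothing but 8 survives at r5c3 ⇒ r5c3=8.
Step 7. [r2c7∈{7}] nothing but 7 survives at r2c7, so r2c7=7.
Step 8. [r3c4∈{1}] r3c4's peers cover all but 1 ⇒ r3c4=1.
Step 9. [r1c3∈{3,6}] across col 3, 3 lands solely at r1c3 ⇒ r1c3=3.
Step 10. [r8c4∈{2,6}] in row 8, 6 fits only at r8c4, so r8c4=6.
Step 11. [r3c2∈{8}] r3c2 has the single candidate 8 ⇒ r3c2=8.
Step 12. [r1c2∈{2}] r1c2 is down to just 2, so r1c2=2.
Step 13. [r4c3∈{1}] only 1 remains possible at r4c3 ⇒ r4c3=1.
Step 14. [r1c5∈{8}] r1c5's peers cover all but 8. So r1c5=8.
Step 15. [r4c9∈{6}] r4c9 has the single candidate 6, so r4c9=6.
Step 16. [r4c5∈{3}] nothing but 3 survives at r4c5. So r4c5=3.
Step 17. [r9c6∈{1,2,3}] col 6 places 3 nowhere but r9c6, so r9c6=3.
Step 18. [r2c5∈{2}] only 2 remains possible at r2c5, so r2c5=2.
Step 19. [r4c6∈{8}] r4c6 is down to just 8. So r4c6=8.
Step 20. [r6c7∈{4,5,8}] row 6 places 8 nowhere but r6c7 ⇒ r6c7=8.
Step 21. [r6c5∈{1,6}] row 6 places 6 nowhere but r6c5. So r6c5=6.
Step 22. [r9c5∈{1}] r9c5 is down to just 1. So r9c5=1.
Step 23. [r2c9∈{9}] r2c9 is down to just 9 ⇒ r2c9=9.
Step 24. [r8c1∈{2}] r8c1's peers cover all but 2 ⇒ r8c1=2.
Step 25. [r7c3∈{9}] only 9 remains possible at r7c3. So r7c3=9.
Step 26. [r4c7∈{5}] nothing but 5 survives at r4c7, so r4c7=5.
Step 27. [r7c9∈{2}] only 2 remains possible at r7c9. So r7c9=2.
Step 28. [r2c4∈{3}] nothing but 3 survives at r2c4, so r2c4=3.
Step 29. [r1c4∈{7}] r1c4's peers cover all but 7 ⇒ r1c4=7.
Step 30. [r5c6∈{2}] r5c6 is down to just 2. So r5c6=2.
Step 31. [r5c7∈{4}] nothing but 4 survives at r5c7, so r5c7=4.
Step 32. [r6c1∈{5}] nothing but 5 survives at r6c1 ⇒ r6c1=5.
Step 33. [r6c6∈{1}] nothing but 1 survives at r6c6, so r6c6=1.
Step 34. [r8c8∈{7}] r8c8's peers cover all but 7, so r8c8=7.
Step 35. [r3c3∈{6}] r3c3's peers cover all but 6 ⇒ r3c3=6.
Step 36. [r2c2∈{5}] nothing but 5 survives at r2c2, so r2c2=5.
Step 37. [r7c5∈{5}] r7c5 is down to just 5. So r7c5=5.
Step 38. [r9c4∈{2}] nothing but 2 survives at r9c4. So r9c4=2.
Step 39. [r8c2∈{1}] r8c2's peers cover all but 1 ⇒ r8c2=1.
Step 40. [r3c6∈{9}] r3c6 is down to just 9 ⇒ r3c6=9.
Step 41. [r6c4∈{4}] nothing but 4 survives at r6c4. So r6c4=4.
Step 42. [r1c8∈{6}] nothing but 6 survives at r1c8 ⇒ r1c8=6.
Step 43. [r6c9∈{7}] only 7 remains possible at r6c9. So r6c9=7.

Answer: 9 2 3 7 8 5 1 6 4 / 1 5 4 3 2 6 7 8 9 / 7 8 6 1 4 9 2 5 3 / 4 7 1 9 3 8 5 2 6 / 6 3 8 5 7 2 4 9 1 / 5 9 2 4 6 1 8 3 7 / 3 4 9 8 5 7 6 1 2 / 2 1 5 6 9 4 3 7 8 / 8 6 7 2 1 3 9 4 5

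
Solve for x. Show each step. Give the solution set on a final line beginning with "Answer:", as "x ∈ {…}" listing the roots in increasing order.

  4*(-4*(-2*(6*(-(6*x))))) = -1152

Step 1. [4*(-4*(-2*(6*(-(6*x))))) = -1152] LHS = 4·(…); ÷4 both sides, so div: -4*(-2*(6*(-(6*x)))) = -288.
Step 2. [-4*(-2*(6*(-(6*x)))) = -288] LHS = -4·(…); ÷-4 both sides ⇒ div: -2*(6*(-(6*x))) = 72.
Step 3. [-2*(6*(-(6*x))) = 72] leading coefficient -2: divide by -2 ⇒ div: 6*(-(6*x)) = -36.
Step 4. [6*(-(6*x)) = -36] 6 out front; divide by 6. So div: -(6*x) = -6.
Step 5. [-(6*x) = -6] flip signs both sides. So neg: 6*x = 6.
Step 6. [6*x = 6] leading coefficient 6: divide by 6 ⇒ div: x = 1.

Answer: x ∈ {1}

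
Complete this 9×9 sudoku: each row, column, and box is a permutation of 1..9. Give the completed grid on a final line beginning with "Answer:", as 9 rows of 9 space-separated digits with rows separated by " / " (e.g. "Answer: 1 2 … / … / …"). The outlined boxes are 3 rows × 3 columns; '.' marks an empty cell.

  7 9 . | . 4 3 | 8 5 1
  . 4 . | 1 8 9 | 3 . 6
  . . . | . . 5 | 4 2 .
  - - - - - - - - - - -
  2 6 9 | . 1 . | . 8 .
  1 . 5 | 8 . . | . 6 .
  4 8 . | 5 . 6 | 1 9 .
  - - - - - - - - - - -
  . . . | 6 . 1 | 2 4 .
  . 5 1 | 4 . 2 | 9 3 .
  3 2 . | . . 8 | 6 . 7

Step 1. [r7c5∈{3,5,7,9}] row 7 places 3 nowhere but r7c5 ⇒ r7c5=3.
Step 2. [r5c7∈{7}] r5c7's peers cover all but 7, so r5c7=7.
Step 3. [r5c2∈{3}] nothing but 3 survives at r5c2. So r5c2=3.
Step 4. [r1c3∈{2,6}] across row 1, 6 lands solely at r1c3 ⇒ r1c3=6.
Step 5. [r3c1∈{8}] only 8 remains possible at r3c1 ⇒ r3c1=8.
Step 6. [r4c6∈{4,7}] r4c6 is the only open cell in col 6 admitting 7 ⇒ r4c6=7.
Step 7. [r4c9∈{3,4,5}] across row 4, 4 lands solely at r4c9. So r4c9=4.
Step 8. [r7c3∈{7,8}] across col 3, 8 lands solely at r7c3, so r7c3=8.
Step 9. [r6c5∈{2}] r6c5 is down to just 2 ⇒ r6c5=2.
Step 10. [r9c4∈{9}] r9c4 is down to just 9, so r9c4=9.
Step 11. [r3c4∈{7}] only 7 remains possible at r3c4 ⇒ r3c4=7.
Step 12. [r5c5∈{9}] nothing but 9 survives at r5c5 ⇒ r5c5=9.
Step 13. [r3c9∈{9}] r3c9's peers cover all but 9 ⇒ r3c9=9.
Step 14. [r4c4∈{3}] r4c4 has the single candidate 3 ⇒ r4c4=3.
Step 15. [r7c1∈{9}] r7c1 is down to just 9 ⇒ r7c1=9.
Step 16. [r2c8∈{7}] r2c8's peers cover all but 7 ⇒ r2c8=7.
Step 17. [r8c9∈{8}] nothing but 8 survives at r8c9 ⇒ r8c9=8.
Step 18. [r7c9∈{5}] r7c9's peers cover all but 5 ⇒ r7c9=5.
Step 19. [r3c5∈{6}] r3c5 has the single candidate 6, so r3c5=6.
Step 20. [r9c3∈{4}] only 4 remains possible at r9c3. So r9c3=4.
Step 21. [r1c4∈{2}] r1c4 is down to just 2. So r1c4=2.
Step 22. [r6c3∈{7}] r6c3 is down to just 7. So r6c3=7.
Step 23. [r5c6∈{4}] r5c6's peers cover all but 4, so r5c6=4.
Step 24. [r9c8∈{1}] r9c8 is down to just 1 ⇒ r9c8=1.
Step 25. [r2c3∈{2}] nothing but 2 survives at r2c3 ⇒ r2c3=2.
Step 26. [r3c3∈{3}] r3c3's peers cover all but 3 ⇒ r3c3=3.
Step 27. [r3c2∈{1}] nothing but 1 survives at r3c2, so r3c2=1.
Step 28. [r9c5∈{5}] r9c5 is down to just 5, so r9c5=5.
Step 29. [r8c1∈{6}] nothing but 6 survives at r8c1, so r8c1=6.
Step 30. [r4c7∈{5}] r4c7's peers cover all but 5. So r4c7=5.
Step 31. [r5c9∈{2}] r5c9's peers cover all but 2. So r5c9=2.
Step 32. [r2c1∈{5}] r2c1 is down to just 5. So r2c1=5.
Step 33. [r6c9∈{3}] r6c9 is down to just 3, so r6c9=3.
Step 34. [r7c2∈{7}] nothing but 7 survives at r7c2, so r7c2=7.
Step 35. [r8c5∈{7}] r8c5 is down to just 7. So r8c5=7.

Answer: 7 9 6 2 4 3 8 5 1 / 5 4 2 1 8 9 3 7 6 / 8 1 3 7 6 5 4 2 9 / 2 6 9 3 1 7 5 8 4 / 1 3 5 8 9 4 7 6 2 / 4 8 7 5 2 6 1 9 3 / 9 7 8 6 3 1 2 4 5 / 6 5 1 4 7 2 9 3 8 / 3 2 4 9 5 8 6 1 7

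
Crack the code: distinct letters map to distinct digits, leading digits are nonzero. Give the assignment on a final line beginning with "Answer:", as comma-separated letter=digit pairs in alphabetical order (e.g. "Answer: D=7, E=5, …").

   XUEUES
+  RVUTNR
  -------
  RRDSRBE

Step 1. [col 1: S + R ≡ E (mod 10)] no forcing yet in column 1 (carry-in 0); R=1 is free and consistent — try it ⇒ R=1.
Step 2. [col 1: S + R ≡ E (mod 10)] E=7 is one option consistent with column 1 (S + R ≡ E (mod 10), carry-in 0) — take it. So E=7.
Step 3. [col 1: S + R ≡ E (mod 10)] in column 1 we have S+R≡E with carry-in 0; given R=1, E=7 and digits 1,7 already taken and all letters distinct, that pins S to 6, so S=6.
Step 4. [col 2: E + N ≡ B (mod 10)] B=0 is one option consistent with column 2 (E + N ≡ B (mod 10), carry-in 0) — take it. So B=0.
Step 5. [col 2: E + N ≡ B (mod 10)] in column 2 we have E+N≡B with carry-in 0; given E=7, B=0 and digits 0,1,6,7 already taken and all letters distinct, that pins N to 3. So N=3.
Step 6. [col 3: U + T ≡ R (mod 10)] no forcing yet in column 3 (carry-in 1); T=2 is free and consistent — try it. So T=2.
Step 7. [col 3: U + T ≡ R (mod 10)] column 3 reads U+T+carry(1)=R with T=2, R=1; with digits 0,1,2,3,6,7 already taken and all letters distinct, the only value for U is 8. So U=8.
Step 8. [col 5: U + V ≡ D (mod 10)] from column 5 (U=8, carry-in 1, digits 0,1,2,3,6,7,8 already taken and all letters distinct): D must equal 4 ⇒ D=4.
Step 9. [col 5: U + V ≡ D (mod 10)] from column 5 (U=8, D=4, carry-in 1, digits 0,1,2,3,4,6,7,8 already taken and all letters distinct): V must equal 5, so V=5.
Step 10. [col 6: X + R ≡ R (mod 10)] column 6: given R=1, carry-in 1, and digits 0,1,2,3,4,5,6,7,8 already taken and all letters distinct, X+R≡R (mod 10) forces X=9. So X=9.

Answer: B=0, D=4, E=7, N=3, R=1, S=6, T=2, U=8, V=5, X=9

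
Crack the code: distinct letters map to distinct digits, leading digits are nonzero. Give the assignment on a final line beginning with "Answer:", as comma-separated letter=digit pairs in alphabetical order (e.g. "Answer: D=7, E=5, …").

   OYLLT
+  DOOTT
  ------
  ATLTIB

Step 1. [A] the sum has 6 digits but both addends have 5; that extra leading digit A is the final carry, namely 1 ⇒ A=1.
Step 2. [col 1: T + T ≡ B (mod 10)] no forcing yet in column 1 (carry-in 0); B=2 is free and consistent — try it. So B=2.
Step 3. [col 1: T + T ≡ B (mod 10)] column 1 reads T+T+carry(0)=B with B=2; with digits 1,2 already taken and all letters distinct, the only value for T is 6, so T=6.
Step 4. [col 2: L + T ≡ I (mod 10)] no forcing yet in column 2 (carry-in 1); I=5 is free and consistent — try it ⇒ I=5.
Step 5. [col 2: L + T ≡ I (mod 10)] in column 2 we have L+T≡I with carry-in 1; given T=6, I=5 and digits 1,2,5,6 already taken and all letters distinct, that pins L to 8. So L=8.
Step 6. [col 3: L + O ≡ T (mod 10)] column 3: given L=8, T=6, carry-in 1, and digits 1,2,5,6,8 already taken and all letters distinct, L+O≡T (mod 10) forces O=7 ⇒ O=7.
Step 7. [col 4: Y + O ≡ L (mod 10)] from column 4 (O=7, L=8, carry-in 1, digits 1,2,5,6,7,8 already taken and all letters distinct): Y must equal 0. So Y=0.
Step 8. [col 5: O + D ≡ T (mod 10)] in column 5 we have O+D≡T with carry-in 0; given O=7, T=6 and digits 0,1,2,5,6,7,8 already taken and all letters distinct, that pins D to 9. So D=9.

Answer: A=1, B=2, D=9, I=5, L=8, O=7, T=6, Y=0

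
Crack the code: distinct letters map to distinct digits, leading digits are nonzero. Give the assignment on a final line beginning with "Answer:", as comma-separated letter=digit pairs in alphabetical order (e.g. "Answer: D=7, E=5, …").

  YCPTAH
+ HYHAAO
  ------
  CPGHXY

Step 1. [col 1: H + O ≡ Y (mod 10)] column 1 (H + O ≡ Y (mod 10), carry-in 0) doesn't pin Y yet; pick Y=4 and continue. So Y=4.
Step 2. [col 1: H + O ≡ Y (mod 10)] column 1 (H + O ≡ Y (mod 10), carry-in 0) doesn't pin H yet; pick H=3 and continue ⇒ H=3.
Step 3. [col 1: H + O ≡ Y (mod 10)] from column 1 (H=3, Y=4, carry-in 0, digits 3,4 already taken and all letters distinct): O must equal 1 ⇒ O=1.
Step 4. [col 2: A + A ≡ X (mod 10)] X=0 is one option consistent with column 2 (A + A ≡ X (mod 10), carry-in 0) — take it ⇒ X=0.
Step 5. [col 2: A + A ≡ X (mod 10)] in column 2 we have A+A≡X with carry-in 0; given X=0 and digits 0,1,3,4 already taken and all letters distinct, that pins A to 5, so A=5.
Step 6. [col 3: T + A ≡ H (mod 10)] from column 3 (A=5, H=3, carry-in 1, digits 0,1,3,4,5 already taken and all letters distinct): T must equal 7. So T=7.
Step 7. [col 4: P + H ≡ G (mod 10)] several values work for G in column 4 (P + H ≡ G (mod 10), carry-in 1); try G=6. So G=6.
Step 8. [col 4: P + H ≡ G (mod 10)] column 4 reads P+H+carry(1)=G with H=3, G=6; with digits 0,1,3,4,5,6,7 already taken and all letters distinct, the only value for P is 2. So P=2.
Step 9. [col 5: C + Y ≡ P (mod 10)] column 5 reads C+Y+carry(0)=P with Y=4, P=2; with digits 0,1,2,3,4,5,6,7 already taken and all letters distinct, the only value for C is 8. So C=8.

Answer: A=5, C=8, G=6, H=3, O=1, P=2, T=7, X=0, Y=4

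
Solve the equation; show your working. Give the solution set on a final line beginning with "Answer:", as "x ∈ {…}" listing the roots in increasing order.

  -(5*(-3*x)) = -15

Step 1. [-(5*(-3*x)) = -15] leading − — multiply by −1 ⇒ neg: 5*(-3*x) = 15.
Step 2. [5*(-3*x) = 15] leading coefficient 5: divide by 5. So div: -3*x = 3.
Step 3. [-3*x = 3] -3 out front; divide by -3. So div: x = -1.

Answer: x ∈ {-1}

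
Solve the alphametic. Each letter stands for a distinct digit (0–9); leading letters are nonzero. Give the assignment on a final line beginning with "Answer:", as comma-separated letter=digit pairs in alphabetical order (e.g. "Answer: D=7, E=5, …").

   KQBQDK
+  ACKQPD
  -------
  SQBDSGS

Step 1. [col 1: K + D ≡ S (mod 10)] no forcing yet in column 1 (carry-in 0); K=6 is free and consistent — try it, so K=6.
Step 2. [col 1: K + D ≡ S (mod 10)] column 1 (K + D ≡ S (mod 10), carry-in 0) doesn't pin D yet; pick D=5 and continue. So D=5.
Step 3. [col 1: K + D ≡ S (mod 10)] from column 1 (K=6, D=5, carry-in 0, digits 5,6 already taken and all letters distinct): S must equal 1. So S=1.
Step 4. [col 2: D + P ≡ G (mod 10)] no forcing yet in column 2 (carry-in 1); G=3 is free and consistent — try it. So G=3.
Step 5. [col 2: D + P ≡ G (mod 10)] from column 2 (D=5, G=3, carry-in 1, digits 1,3,5,6 already taken and all letters distinct): P must equal 7 ⇒ P=7.
Step 6. [col 3: Q + Q ≡ S (mod 10)] column 3: given S=1, carry-in 1, and digits 1,3,5,6,7 already taken and all letters distinct, Q+Q≡S (mod 10) forces Q=0 ⇒ Q=0.
Step 7. [col 4: B + K ≡ D (mod 10)] column 4 reads B+K+carry(0)=D with K=6, D=5; with digits 0,1,3,5,6,7 already taken and all letters distinct, the only value for B is 9. So B=9.
Step 8. [col 5: Q + C ≡ B (mod 10)] column 5 reads Q+C+carry(1)=B with Q=0, B=9; with digits 0,1,3,5,6,7,9 already taken and all letters distinct, the only value for C is 8. So C=8.
Step 9. [col 6: K + A ≡ Q (mod 10)] column 6 reads K+A+carry(0)=Q with K=6, Q=0; with digits 0,1,3,5,6,7,8,9 already taken and all letters distinct, the only value for A is 4 ⇒ A=4.

Answer: A=4, B=9, C=8, D=5, G=3, K=6, P=7, Q=0, S=1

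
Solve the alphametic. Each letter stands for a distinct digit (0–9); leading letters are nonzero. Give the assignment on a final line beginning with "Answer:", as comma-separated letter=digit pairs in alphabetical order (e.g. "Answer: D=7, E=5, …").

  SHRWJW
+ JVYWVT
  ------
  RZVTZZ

Step 1. [col 1: W + T ≡ Z (mod 10)] several values work for W in column 1 (W + T ≡ Z (mod 10), carry-in 0); try W=9 ⇒ W=9.
Step 2. [col 1: W + T ≡ Z (mod 10)] no forcing yet in column 1 (carry-in 0); Z=7 is free and consistent — try it. So Z=7.
Step 3. [col 1: W + T ≡ Z (mod 10)] from column 1 (W=9, Z=7, carry-in 0, digits 7,9 already taken and all letters distinct): T must equal 8 ⇒ T=8.
Step 4. [col 2: J + V ≡ Z (mod 10)] no forcing yet in column 2 (carry-in 1); V=5 is free and consistent — try it, so V=5.
Step 5. [col 2: J + V ≡ Z (mod 10)] in column 2 we have J+V≡Z with carry-in 1; given V=5, Z=7 and digits 5,7,8,9 already taken and all letters distinct, that pins J to 1. So J=1.
Step 6. [col 4: R + Y ≡ V (mod 10)] column 4 (R + Y ≡ V (mod 10), carry-in 1) doesn't pin Y yet; pick Y=0 and continue ⇒ Y=0.
Step 7. [col 4: R + Y ≡ V (mod 10)] from column 4 (Y=0, V=5, carry-in 1, digits 0,1,5,7,8,9 already taken and all letters distinct): R must equal 4. So R=4.
Step 8. [col 5: H + V ≡ Z (mod 10)] from column 5 (V=5, Z=7, carry-in 0, digits 0,1,4,5,7,8,9 already taken and all letters distinct): H must equal 2, so H=2.
Step 9. [col 6: S + J ≡ R (mod 10)] column 6 reads S+J+carry(0)=R with J=1, R=4; with digits 0,1,2,4,5,7,8,9 already taken and all letters distinct, the only value for S is 3 ⇒ S=3.

Answer: H=2, J=1, R=4, S=3, T=8, V=5, W=9, Y=0, Z=7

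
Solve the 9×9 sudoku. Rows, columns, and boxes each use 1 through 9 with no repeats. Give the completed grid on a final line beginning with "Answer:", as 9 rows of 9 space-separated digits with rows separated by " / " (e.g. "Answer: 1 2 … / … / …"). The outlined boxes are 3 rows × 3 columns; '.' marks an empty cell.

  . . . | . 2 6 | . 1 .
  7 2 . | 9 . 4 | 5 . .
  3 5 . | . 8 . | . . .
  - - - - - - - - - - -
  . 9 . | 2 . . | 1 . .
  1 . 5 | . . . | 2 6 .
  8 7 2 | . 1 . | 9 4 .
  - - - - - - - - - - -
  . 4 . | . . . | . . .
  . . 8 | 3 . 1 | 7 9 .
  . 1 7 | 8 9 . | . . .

Step 1. [r3c6∈{7}] r3c6 has the single candidate 7, so r3c6=7.
Step 2. [r7c3∈{3,6,9}] box 7 places 3 nowhere but r7c3, so r7c3=3.
Step 3. [r1c9∈{3,4,7,8,9}] in row 1, 7 fits only at r1c9, so r1c9=7.
Step 4. [r8c5∈{4,5,6}] across box 8, 4 lands solely at r8c5. So r8c5=4.
Step 5. [r1c7∈{3,4,8}] across row 1, 3 lands solely at r1c7, so r1c7=3.
Step 6. [r7c1∈{2,5,6,9}] row 7 places 9 nowhere but r7c1. So r7c1=9.
Step 7. [r4c8∈{3,5,7,8}] in col 8, 7 fits only at r4c8, so r4c8=7.
Step 8. [r7c9∈{1,2,5,6,8}] r7c9 is the only open cell in row 7 admitting 1, so r7c9=1.
Step 9. [r3c9∈{2,4,6,9}] r3c9 is the only open cell in col 9 admitting 9, so r3c9=9.
Step 10. [r9c9∈{2,3,4,5,6}] in col 9, 4 fits only at r9c9 ⇒ r9c9=4.
Step 11. [r8c9∈{2,5,6}] col 9 places 2 nowhere but r8c9. So r8c9=2.
Step 12. [r6c4∈{5,6}] across row 6, 6 lands solely at r6c4. So r6c4=6.
Step 13. [r7c5∈{5,6,7}] in col 5, 6 fits only at r7c5, so r7c5=6.
Step 14. [r4c5∈{3,5}] col 5 places 5 nowhere but r4c5. So r4c5=5.
Step 15. [r6c6∈{3}] r6c6 is down to just 3. So r6c6=3.
Step 16. [r1c1∈{4}] r1c1 is down to just 4, so r1c1=4.
Step 17. [r9c1∈{2,5,6}] r9c1 is the only open cell in col 1 admitting 2, so r9c1=2.
Step 18. [r9c6∈{5}] only 5 remains possible at r9c6 ⇒ r9c6=5.
Step 19. [r2c9∈{6,8}] r2c9 is the only open cell in col 9 admitting 6. So r2c9=6.
Step 20. [r4c9∈{3,8}] in row 4, 3 fits only at r4c9. So r4c9=3.
Step 21. [r4c1∈{6}] only 6 remains possible at r4c1. So r4c1=6.
Step 22. [r3c4∈{1}] r3c4's peers cover all but 1. So r3c4=1.
Step 23. [r5c4∈{4,7}] across row 5, 4 lands solely at r5c4 ⇒ r5c4=4.
Step 24. [r7c7∈{8}] r7c7 has the single candidate 8 ⇒ r7c7=8.
Step 25. [r4c6∈{8}] r4c6 is down to just 8, so r4c6=8.
Step 26. [r7c6∈{2}] r7c6 is down to just 2, so r7c6=2.
Step 27. [r1c4∈{5}] only 5 remains possible at r1c4. So r1c4=5.
Step 28. [r4c3∈{4}] r4c3 is down to just 4, so r4c3=4.
Step 29. [r3c8∈{2}] nothing but 2 survives at r3c8. So r3c8=2.
Step 30. [r8c2∈{6}] r8c2 has the single candidate 6, so r8c2=6.
Step 31. [r5c5∈{7}] r5c5's peers cover all but 7. So r5c5=7.
Step 32. [r5c9∈{8}] only 8 remains possible at r5c9 ⇒ r5c9=8.
Step 33. [r2c3∈{1}] nothing but 1 survives at r2c3 ⇒ r2c3=1.
Step 34. [r1c2∈{8}] r1c2 has the single candidate 8. So r1c2=8.
Step 35. [r5c6∈{9}] only 9 remains possible at r5c6 ⇒ r5c6=9.
Step 36. [r5c2∈{3}] r5c2's peers cover all but 3. So r5c2=3.
Step 37. [r2c8∈{8}] r2c8 has the single candidate 8. So r2c8=8.
Step 38. [r6c9∈{5}] only 5 remains possible at r6c9 ⇒ r6c9=5.
Step 39. [r8c1∈{5}] r8c1 is down to just 5. So r8c1=5.
Step 40. [r9c7∈{6}] r9c7's peers cover all but 6. So r9c7=6.
Step 41. [r7c8∈{5}] r7c8 is down to just 5 ⇒ r7c8=5.
Step 42. [r3c7∈{4}] r3c7 has the single candidate 4. So r3c7=4.
Step 43. [r2c5∈{3}] only 3 remains possible at r2c5. So r2c5=3.
Step 44. [r9c8∈{3}] r9c8's peers cover all but 3 ⇒ r9c8=3.
Step 45. [r1c3∈{9}] nothing but 9 survives at r1c3, so r1c3=9.
Step 46. [r7c4∈{7}] r7c4 has the single candidate 7. So r7c4=7.
Step 47. [r3c3∈{6}] only 6 remains possible at r3c3 ⇒ r3c3=6.

Answer: 4 8 9 5 2 6 3 1 7 / 7 2 1 9 3 4 5 8 6 / 3 5 6 1 8 7 4 2 9 / 6 9 4 2 5 8 1 7 3 / 1 3 5 4 7 9 2 6 8 / 8 7 2 6 1 3 9 4 5 / 9 4 3 7 6 2 8 5 1 / 5 6 8 3 4 1 7 9 2 / 2 1 7 8 9 5 6 3 4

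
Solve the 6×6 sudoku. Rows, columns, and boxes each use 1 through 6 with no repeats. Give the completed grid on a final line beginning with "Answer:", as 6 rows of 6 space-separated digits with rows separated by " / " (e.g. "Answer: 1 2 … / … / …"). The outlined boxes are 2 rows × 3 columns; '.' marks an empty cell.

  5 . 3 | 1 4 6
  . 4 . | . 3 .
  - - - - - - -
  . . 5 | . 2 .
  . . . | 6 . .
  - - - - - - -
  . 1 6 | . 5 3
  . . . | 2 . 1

Step 1. [r3c1∈{1,3,4,6}] across row 3, 1 lands solely at r3c1 ⇒ r3c1=1.
Step 2. [r6c3∈{4}] only 4 remains possible at r6c3. So r6c3=4.
Step 3. [r2c6∈{2,5}] in col 6, 2 fits only at r2c6. So r2c6=2.
Step 4. [r4c1∈{2,3,4}] 4 has one home in col 1: r4c1 ⇒ r4c1=4.
Step 5. [r4c2∈{2,3}] row 4 places 3 nowhere but r4c2. So r4c2=3.
Step 6. [r3c6∈{4}] r3c6 is down to just 4. So r3c6=4.
Step 7. [r2c3∈{1}] only 1 remains possible at r2c3, so r2c3=1.
Step 8. [r6c1∈{3}] r6c1 has the single candidate 3, so r6c1=3.
Step 9. [r3c4∈{3}] r3c4 is down to just 3 ⇒ r3c4=3.
Step 10. [r3c2∈{6}] nothing but 6 survives at r3c2, so r3c2=6.
Step 11. [r2c4∈{5}] only 5 remains possible at r2c4. So r2c4=5.
Step 12. [r4c3∈{2}] nothing but 2 survives at r4c3 ⇒ r4c3=2.
Step 13. [r4c6∈{5}] r4c6 has the single candidate 5, so r4c6=5.
Step 14. [r5c1∈{2}] r5c1 is down to just 2. So r5c1=2.
Step 15. [r6c2∈{5}] nothing but 5 survives at r6c2 ⇒ r6c2=5.
Step 16. [r4c5∈{1}] r4c5 has the single candidate 1. So r4c5=1.
Step 17. [r6c5∈{6}] nothing but 6 survives at r6c5, so r6c5=6.
Step 18. [r5c4∈{4}] r5c4 is down to just 4, so r5c4=4.
Step 19. [r1c2∈{2}] only 2 remains possible at r1c2. So r1c2=2.
Step 20. [r2c1∈{6}] only 6 remains possible at r2c1. So r2c1=6.

Answer: 5 2 3 1 4 6 / 6 4 1 5 3 2 / 1 6 5 3 2 4 / 4 3 2 6 1 5 / 2 1 6 4 5 3 / 3 5 4 2 6 1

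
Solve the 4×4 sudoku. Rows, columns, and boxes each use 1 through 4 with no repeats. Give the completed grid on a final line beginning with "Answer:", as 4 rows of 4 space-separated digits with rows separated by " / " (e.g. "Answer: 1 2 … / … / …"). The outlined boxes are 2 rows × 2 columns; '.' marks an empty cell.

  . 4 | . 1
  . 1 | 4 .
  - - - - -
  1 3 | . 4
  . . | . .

Step 1. [r4c2∈{2}] only 2 remains possible at r4c2, so r4c2=2.
Step 2. [r2c4∈{2,3}] col 4 places 2 nowhere but r2c4, so r2c4=2.
Step 3. [r1c3∈{3}] r1c3's peers cover all but 3 ⇒ r1c3=3.
Step 4. [r4c1∈{4}] r4c1 is down to just 4. So r4c1=4.
Step 5. [r4c3∈{1}] r4c3 is down to just 1 ⇒ r4c3=1.
Step 6. [r3c3∈{2}] nothing but 2 survives at r3c3 ⇒ r3c3=2.
Step 7. [r4c4∈{3}] r4c4 is down to just 3. So r4c4=3.
Step 8. [r2c1∈{3}] r2c1's peers cover all but 3, so r2c1=3.
Step 9. [r1c1∈{2}] only 2 remains possible at r1c1, so r1c1=2.

Answer: 2 4 3 1 / 3 1 4 2 / 1 3 2 4 / 4 2 1 3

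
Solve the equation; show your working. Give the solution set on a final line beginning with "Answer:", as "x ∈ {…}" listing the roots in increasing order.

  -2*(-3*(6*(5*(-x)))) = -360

Step 1. [-2*(-3*(6*(5*(-x)))) = -360] leading coefficient -2: divide by -2. So div: -3*(6*(5*(-x))) = 180.
Step 2. [-3*(6*(5*(-x))) = 180] divide by the outer -3 ⇒ div: 6*(5*(-x)) = -60.
Step 3. [6*(5*(-x)) = -60] divide by the outer 6. So div: 5*(-x) = -10.
Step 4. [5*(-x) = -10] LHS = 5·(…); ÷5 both sides. So div: -x = -2.
Step 5. [-x = -2] flip signs both sides. So neg: x = 2.

Answer: x ∈ {2}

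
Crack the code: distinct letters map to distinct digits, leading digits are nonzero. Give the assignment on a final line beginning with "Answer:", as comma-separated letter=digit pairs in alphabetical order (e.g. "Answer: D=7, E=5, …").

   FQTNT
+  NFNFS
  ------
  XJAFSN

Step 1. [col 1: T + S ≡ N (mod 10)] S=3 is one option consistent with column 1 (T + S ≡ N (mod 10), carry-in 0) — take it. So S=3.
Step 2. [col 1: T + S ≡ N (mod 10)] several values work for N in column 1 (T + S ≡ N (mod 10), carry-in 0); try N=5, so N=5.
Step 3. [X] adding two 5-digit numbers gives at most 5+1 digits, and here it does — X is that final carry and must be 1 ⇒ X=1.
Step 4. [col 1: T + S ≡ N (mod 10)] column 1: given S=3, N=5, carry-in 0, and digits 1,3,5 already taken and all letters distinct, T+S≡N (mod 10) forces T=2 ⇒ T=2.
Step 5. [col 2: N + F ≡ S (mod 10)] from column 2 (N=5, S=3, carry-in 0, digits 1,2,3,5 already taken and all letters distinct): F must equal 8. So F=8.
Step 6. [col 4: Q + F ≡ A (mod 10)] no forcing yet in column 4 (carry-in 0); A=7 is free and consistent — try it, so A=7.
Step 7. [col 4: Q + F ≡ A (mod 10)] from column 4 (F=8, A=7, carry-in 0, digits 1,2,3,5,7,8 already taken and all letters distinct): Q must equal 9, so Q=9.
Step 8. [col 5: F + N ≡ J (mod 10)] from column 5 (F=8, N=5, carry-in 1, digits 1,2,3,5,7,8,9 already taken and all letters distinct): J must equal 4. So J=4.

Answer: A=7, F=8, J=4, N=5, Q=9, S=3, T=2, X=1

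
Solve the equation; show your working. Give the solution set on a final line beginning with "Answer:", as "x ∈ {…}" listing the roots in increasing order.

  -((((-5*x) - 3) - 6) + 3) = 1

Step 1. [-((((-5*x) - 3) - 6) + 3) = 1] flip signs both sides ⇒ neg: (((-5*x) - 3) - 6) + 3 = -1.
Step 2. [(((-5*x) - 3) - 6) + 3 = -1] peel the +3: subtract 3 from each side, so sub: ((-5*x) - 3) - 6 = -4.
Step 3. [((-5*x) - 3) - 6 = -4] the outer -6 inverts by adding 6, so sub: (-5*x) - 3 = 2.
Step 4. [(-5*x) - 3 = 2] peel the -3: add 3 from each side. So sub: -5*x = 5.
Step 5. [-5*x = 5] -5·(inner) — divide through by -5 ⇒ div: x = -1.

Answer: x ∈ {-1}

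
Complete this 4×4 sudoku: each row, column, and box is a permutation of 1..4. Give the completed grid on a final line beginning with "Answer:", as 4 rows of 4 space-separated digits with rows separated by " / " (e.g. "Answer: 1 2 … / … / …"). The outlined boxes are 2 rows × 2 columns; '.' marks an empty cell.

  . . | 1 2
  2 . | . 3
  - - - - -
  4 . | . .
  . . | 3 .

Step 1. [r2c2∈{1,4}] in row 2, 1 fits only at r2c2. So r2c2=1.
Step 2. [r3c2∈{2,3}] 3 has one home in row 3: r3c2 ⇒ r3c2=3.
Step 3. [r3c4∈{1}] r3c4 has the single candidate 1 ⇒ r3c4=1.
Step 4. [r4c2∈{2}] r4c2 has the single candidate 2. So r4c2=2.
Step 5. [r4c1∈{1}] nothing but 1 survives at r4c1 ⇒ r4c1=1.
Step 6. [r1c2∈{4}] nothing but 4 survives at r1c2 ⇒ r1c2=4.
Step 7. [r2c3∈{4}] r2c3's peers cover all but 4. So r2c3=4.
Step 8. [r4c4∈{4}] r4c4 has the single candidate 4. So r4c4=4.
Step 9. [r3c3∈{2}] only 2 remains possible at r3c3, so r3c3=2.
Step 10. [r1c1∈{3}] nothing but 3 survives at r1c1, so r1c1=3.

Answer: 3 4 1 2 / 2 1 4 3 / 4 3 2 1 / 1 2 3 4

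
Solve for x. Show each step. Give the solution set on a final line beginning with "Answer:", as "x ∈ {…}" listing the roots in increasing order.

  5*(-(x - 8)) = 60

Step 1. [5*(-(x - 8)) = 60] leading coefficient 5: divide by 5. So div: -(x - 8) = 12.
Step 2. [-(x - 8) = 12] LHS negated; negate both sides ⇒ neg: x - 8 = -12.
Step 3. [x - 8 = -12] -8 is outermost — add 8 both sides, so sub: x = -4.

Answer: x ∈ {-4}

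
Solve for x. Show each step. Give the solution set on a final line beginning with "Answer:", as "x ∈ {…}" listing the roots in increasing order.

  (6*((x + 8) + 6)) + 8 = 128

Step 1. [(6*((x + 8) + 6)) + 8 = 128] peel the +8: subtract 8 from each side ⇒ sub: 6*((x + 8) + 6) = 120.
Step 2. [6*((x + 8) + 6) = 120] LHS = 6·(…); ÷6 both sides. So div: (x + 8) + 6 = 20.
Step 3. [(x + 8) + 6 = 20] subtract 6: x sits inside (… + 6). So sub: x + 8 = 14.
Step 4. [x + 8 = 14] subtract 8: x sits inside (… + 8) ⇒ sub: x = 6.

Answer: x ∈ {6}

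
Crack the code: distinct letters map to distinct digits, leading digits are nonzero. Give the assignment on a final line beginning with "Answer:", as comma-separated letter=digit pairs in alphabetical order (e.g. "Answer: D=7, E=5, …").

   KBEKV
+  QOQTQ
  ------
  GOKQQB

Step 1. [col 1: V + Q ≡ B (mod 10)] several values work for V in column 1 (V + Q ≡ B (mod 10), carry-in 0); try V=5. So V=5.
Step 2. [col 1: V + Q ≡ B (mod 10)] column 1 (V + Q ≡ B (mod 10), carry-in 0) doesn't pin Q yet; pick Q=2 and continue ⇒ Q=2.
Step 3. [G] adding two 5-digit numbers gives at most 5+1 digits, and here it does — G is that final carry and must be 1. So G=1.
Step 4. [col 1: V + Q ≡ B (mod 10)] column 1: given V=5, Q=2, carry-in 0, and digits 1,2,5 already taken and all letters distinct, V+Q≡B (mod 10) forces B=7, so B=7.
Step 5. [col 2: K + T ≡ Q (mod 10)] several values work for T in column 2 (K + T ≡ Q (mod 10), carry-in 0); try T=4, so T=4.
Step 6. [col 2: K + T ≡ Q (mod 10)] from column 2 (T=4, Q=2, carry-in 0, digits 1,2,4,5,7 already taken and all letters distinct): K must equal 8. So K=8.
Step 7. [col 3: E + Q ≡ Q (mod 10)] from column 3 (Q=2, carry-in 1, digits 1,2,4,5,7,8 already taken and all letters distinct): E must equal 9. So E=9.
Step 8. [col 4: B + O ≡ K (mod 10)] in column 4 we have B+O≡K with carry-in 1; given B=7, K=8 and digits 1,2,4,5,7,8,9 already taken and all letters distinct, that pins O to 0 ⇒ O=0.

Answer: B=7, E=9, G=1, K=8, O=0, Q=2, T=4, V=5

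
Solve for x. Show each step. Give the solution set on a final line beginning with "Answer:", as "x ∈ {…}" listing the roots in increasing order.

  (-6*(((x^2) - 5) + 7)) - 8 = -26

Step 1. [(-6*(((x^2) - 5) + 7)) - 8 = -26] add 8: x sits inside (… - 8). So sub: -6*(((x^2) - 5) + 7) = -18.
Step 2. [-6*(((x^2) - 5) + 7) = -18] divide by the outer -6. So div: ((x^2) - 5) + 7 = 3.
Step 3. [((x^2) - 5) + 7 = 3] the outer +7 inverts by subtracting 7, so sub: (x^2) - 5 = -4.
Step 4. [(x^2) - 5 = -4] peel the -5: add 5 from each side. So sub: x^2 = 1.
Step 5. [x^2 = 1] √ both sides: 1 ≥ 0 gives two branches, so sqrt: x = 1 or -1.

Answer: x ∈ {-1, 1}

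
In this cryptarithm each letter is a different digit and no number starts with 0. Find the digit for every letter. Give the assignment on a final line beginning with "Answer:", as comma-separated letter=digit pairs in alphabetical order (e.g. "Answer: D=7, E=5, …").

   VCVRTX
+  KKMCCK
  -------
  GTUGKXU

Step 1. [G] the sum has 7 digits but both addends have 6; that extra leading digit G is the final carry, namely 1, so G=1.
Step 2. [col 1: X + K ≡ U (mod 10)] several values work for U in column 1 (X + K ≡ U (mod 10), carry-in 0); try U=2. So U=2.
Step 3. [col 1: X + K ≡ U (mod 10)] no forcing yet in column 1 (carry-in 0); X=9 is free and consistent — try it ⇒ X=9.
Step 4. [col 1: X + K ≡ U (mod 10)] in column 1 we have X+K≡U with carry-in 0; given X=9, U=2 and digits 1,2,9 already taken and all letters distinct, that pins K to 3. So K=3.
Step 5. [col 2: T + C ≡ X (mod 10)] C=8 is one option consistent with column 2 (T + C ≡ X (mod 10), carry-in 1) — take it. So C=8.
Step 6. [col 2: T + C ≡ X (mod 10)] column 2 reads T+C+carry(1)=X with C=8, X=9; with digits 1,2,3,8,9 already taken and all letters distinct, the only value for T is 0. So T=0.
Step 7. [col 3: R + C ≡ K (mod 10)] in column 3 we have R+C≡K with carry-in 0; given C=8, K=3 and digits 0,1,2,3,8,9 already taken and all letters distinct, that pins R to 5 ⇒ R=5.
Step 8. [col 4: V + M ≡ G (mod 10)] V=6 is one option consistent with column 4 (V + M ≡ G (mod 10), carry-in 1) — take it, so V=6.
Step 9. [col 4: V + M ≡ G (mod 10)] in column 4 we have V+M≡G with carry-in 1; given V=6, G=1 and digits 0,1,2,3,5,6,8,9 already taken and all letters distinct, that pins M to 4 ⇒ M=4.

Answer: C=8, G=1, K=3, M=4, R=5, T=0, U=2, V=6, X=9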